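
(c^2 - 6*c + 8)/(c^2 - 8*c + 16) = (c - 2)/(c - 4)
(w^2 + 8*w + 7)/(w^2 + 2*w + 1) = (w + 7)/(w + 1)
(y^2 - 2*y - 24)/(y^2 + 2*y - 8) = (y - 6)/(y - 2)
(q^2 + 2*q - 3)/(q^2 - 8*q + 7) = (q + 3)/(q - 7)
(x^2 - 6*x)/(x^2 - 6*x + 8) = x*(x - 6)/(x^2 - 6*x + 8)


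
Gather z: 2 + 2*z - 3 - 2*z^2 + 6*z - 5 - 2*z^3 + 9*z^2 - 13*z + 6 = -2*z^3 + 7*z^2 - 5*z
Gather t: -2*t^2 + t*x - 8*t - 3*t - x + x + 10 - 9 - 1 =-2*t^2 + t*(x - 11)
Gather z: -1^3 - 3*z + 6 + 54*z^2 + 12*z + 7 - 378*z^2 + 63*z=-324*z^2 + 72*z + 12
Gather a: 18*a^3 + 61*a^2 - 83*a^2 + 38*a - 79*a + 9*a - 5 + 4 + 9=18*a^3 - 22*a^2 - 32*a + 8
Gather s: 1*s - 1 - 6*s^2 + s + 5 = -6*s^2 + 2*s + 4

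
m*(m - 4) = m^2 - 4*m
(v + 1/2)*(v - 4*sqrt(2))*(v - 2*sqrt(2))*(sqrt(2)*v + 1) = sqrt(2)*v^4 - 11*v^3 + sqrt(2)*v^3/2 - 11*v^2/2 + 10*sqrt(2)*v^2 + 5*sqrt(2)*v + 16*v + 8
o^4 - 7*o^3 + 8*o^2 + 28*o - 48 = (o - 4)*(o - 3)*(o - 2)*(o + 2)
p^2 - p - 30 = (p - 6)*(p + 5)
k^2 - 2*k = k*(k - 2)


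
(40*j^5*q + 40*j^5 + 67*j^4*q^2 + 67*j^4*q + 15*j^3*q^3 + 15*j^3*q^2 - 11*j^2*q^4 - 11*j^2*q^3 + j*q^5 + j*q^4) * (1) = 40*j^5*q + 40*j^5 + 67*j^4*q^2 + 67*j^4*q + 15*j^3*q^3 + 15*j^3*q^2 - 11*j^2*q^4 - 11*j^2*q^3 + j*q^5 + j*q^4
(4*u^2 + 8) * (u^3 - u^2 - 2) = 4*u^5 - 4*u^4 + 8*u^3 - 16*u^2 - 16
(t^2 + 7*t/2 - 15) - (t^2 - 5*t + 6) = 17*t/2 - 21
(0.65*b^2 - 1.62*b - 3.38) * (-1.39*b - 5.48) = -0.9035*b^3 - 1.3102*b^2 + 13.5758*b + 18.5224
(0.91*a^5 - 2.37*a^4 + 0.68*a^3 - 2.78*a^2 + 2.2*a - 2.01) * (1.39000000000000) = 1.2649*a^5 - 3.2943*a^4 + 0.9452*a^3 - 3.8642*a^2 + 3.058*a - 2.7939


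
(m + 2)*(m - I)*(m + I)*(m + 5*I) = m^4 + 2*m^3 + 5*I*m^3 + m^2 + 10*I*m^2 + 2*m + 5*I*m + 10*I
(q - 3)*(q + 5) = q^2 + 2*q - 15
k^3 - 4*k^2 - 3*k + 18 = (k - 3)^2*(k + 2)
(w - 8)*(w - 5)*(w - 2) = w^3 - 15*w^2 + 66*w - 80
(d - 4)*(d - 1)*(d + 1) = d^3 - 4*d^2 - d + 4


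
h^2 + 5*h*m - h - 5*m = (h - 1)*(h + 5*m)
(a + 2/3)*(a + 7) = a^2 + 23*a/3 + 14/3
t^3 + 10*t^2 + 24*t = t*(t + 4)*(t + 6)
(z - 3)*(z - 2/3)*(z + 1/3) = z^3 - 10*z^2/3 + 7*z/9 + 2/3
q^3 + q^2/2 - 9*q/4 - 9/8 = (q - 3/2)*(q + 1/2)*(q + 3/2)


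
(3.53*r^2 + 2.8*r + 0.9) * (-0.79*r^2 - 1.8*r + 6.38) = -2.7887*r^4 - 8.566*r^3 + 16.7704*r^2 + 16.244*r + 5.742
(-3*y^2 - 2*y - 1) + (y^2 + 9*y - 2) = -2*y^2 + 7*y - 3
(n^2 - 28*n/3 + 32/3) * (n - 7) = n^3 - 49*n^2/3 + 76*n - 224/3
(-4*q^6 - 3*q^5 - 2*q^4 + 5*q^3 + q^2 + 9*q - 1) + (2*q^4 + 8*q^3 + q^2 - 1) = -4*q^6 - 3*q^5 + 13*q^3 + 2*q^2 + 9*q - 2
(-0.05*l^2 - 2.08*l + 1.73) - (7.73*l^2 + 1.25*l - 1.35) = -7.78*l^2 - 3.33*l + 3.08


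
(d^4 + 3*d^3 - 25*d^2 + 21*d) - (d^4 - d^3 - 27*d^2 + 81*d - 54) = 4*d^3 + 2*d^2 - 60*d + 54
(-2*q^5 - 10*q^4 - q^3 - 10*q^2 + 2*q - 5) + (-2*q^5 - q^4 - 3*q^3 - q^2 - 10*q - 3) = -4*q^5 - 11*q^4 - 4*q^3 - 11*q^2 - 8*q - 8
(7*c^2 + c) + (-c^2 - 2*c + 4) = 6*c^2 - c + 4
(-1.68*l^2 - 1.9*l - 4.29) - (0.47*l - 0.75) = -1.68*l^2 - 2.37*l - 3.54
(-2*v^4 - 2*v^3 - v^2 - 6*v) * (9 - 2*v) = 4*v^5 - 14*v^4 - 16*v^3 + 3*v^2 - 54*v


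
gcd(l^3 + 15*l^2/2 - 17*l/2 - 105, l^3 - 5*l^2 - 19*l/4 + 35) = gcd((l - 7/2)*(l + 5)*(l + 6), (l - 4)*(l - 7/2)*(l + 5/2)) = l - 7/2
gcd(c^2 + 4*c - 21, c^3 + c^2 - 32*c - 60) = 1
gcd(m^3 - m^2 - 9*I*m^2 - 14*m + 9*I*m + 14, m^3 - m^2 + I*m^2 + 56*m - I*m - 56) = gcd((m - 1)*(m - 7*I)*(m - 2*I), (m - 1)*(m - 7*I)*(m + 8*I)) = m^2 + m*(-1 - 7*I) + 7*I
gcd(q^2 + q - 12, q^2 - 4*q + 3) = q - 3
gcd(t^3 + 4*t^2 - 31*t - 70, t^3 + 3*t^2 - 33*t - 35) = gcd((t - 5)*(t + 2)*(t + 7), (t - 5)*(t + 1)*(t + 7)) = t^2 + 2*t - 35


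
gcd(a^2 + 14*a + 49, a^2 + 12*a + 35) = a + 7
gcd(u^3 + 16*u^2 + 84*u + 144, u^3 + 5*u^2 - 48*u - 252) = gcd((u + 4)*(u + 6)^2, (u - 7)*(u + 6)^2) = u^2 + 12*u + 36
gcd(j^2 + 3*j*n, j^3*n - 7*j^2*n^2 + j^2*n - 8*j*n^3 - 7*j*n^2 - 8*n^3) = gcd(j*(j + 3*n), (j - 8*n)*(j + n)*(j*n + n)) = 1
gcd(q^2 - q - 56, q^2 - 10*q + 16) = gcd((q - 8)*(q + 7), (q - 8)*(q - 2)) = q - 8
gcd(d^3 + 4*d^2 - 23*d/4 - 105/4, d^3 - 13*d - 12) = d + 3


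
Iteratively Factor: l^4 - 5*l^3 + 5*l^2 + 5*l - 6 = (l - 1)*(l^3 - 4*l^2 + l + 6) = (l - 1)*(l + 1)*(l^2 - 5*l + 6) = (l - 2)*(l - 1)*(l + 1)*(l - 3)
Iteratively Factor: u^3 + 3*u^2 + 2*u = (u + 2)*(u^2 + u) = u*(u + 2)*(u + 1)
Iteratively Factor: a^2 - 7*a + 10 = (a - 5)*(a - 2)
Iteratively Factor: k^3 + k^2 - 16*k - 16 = (k + 1)*(k^2 - 16) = (k - 4)*(k + 1)*(k + 4)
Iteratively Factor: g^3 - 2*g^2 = (g)*(g^2 - 2*g) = g^2*(g - 2)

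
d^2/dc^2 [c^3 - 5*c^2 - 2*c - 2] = 6*c - 10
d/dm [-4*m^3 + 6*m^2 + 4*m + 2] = -12*m^2 + 12*m + 4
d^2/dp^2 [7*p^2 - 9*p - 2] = 14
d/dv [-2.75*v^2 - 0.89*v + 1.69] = -5.5*v - 0.89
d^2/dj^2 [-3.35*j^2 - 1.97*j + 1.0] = -6.70000000000000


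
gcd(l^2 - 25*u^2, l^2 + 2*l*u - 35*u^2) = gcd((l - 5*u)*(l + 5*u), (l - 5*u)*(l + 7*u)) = -l + 5*u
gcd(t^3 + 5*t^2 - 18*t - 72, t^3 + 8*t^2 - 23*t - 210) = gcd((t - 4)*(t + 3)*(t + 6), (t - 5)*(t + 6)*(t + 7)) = t + 6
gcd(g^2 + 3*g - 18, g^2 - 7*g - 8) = 1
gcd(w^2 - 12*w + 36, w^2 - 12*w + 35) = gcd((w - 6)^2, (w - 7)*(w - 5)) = 1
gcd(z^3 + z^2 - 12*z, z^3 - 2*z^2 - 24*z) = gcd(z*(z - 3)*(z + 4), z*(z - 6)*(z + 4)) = z^2 + 4*z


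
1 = 1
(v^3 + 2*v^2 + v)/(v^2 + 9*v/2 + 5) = 2*v*(v^2 + 2*v + 1)/(2*v^2 + 9*v + 10)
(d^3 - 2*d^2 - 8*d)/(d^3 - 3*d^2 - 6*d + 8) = d/(d - 1)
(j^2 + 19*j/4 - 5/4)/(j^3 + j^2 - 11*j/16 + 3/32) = 8*(j + 5)/(8*j^2 + 10*j - 3)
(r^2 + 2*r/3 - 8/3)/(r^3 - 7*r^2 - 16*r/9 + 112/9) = 3*(r + 2)/(3*r^2 - 17*r - 28)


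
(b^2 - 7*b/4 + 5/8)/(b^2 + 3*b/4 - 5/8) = (4*b - 5)/(4*b + 5)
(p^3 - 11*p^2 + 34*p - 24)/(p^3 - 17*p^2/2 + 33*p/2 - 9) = 2*(p - 4)/(2*p - 3)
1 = 1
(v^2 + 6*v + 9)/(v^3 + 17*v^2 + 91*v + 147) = (v + 3)/(v^2 + 14*v + 49)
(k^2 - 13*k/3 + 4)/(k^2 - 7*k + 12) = (k - 4/3)/(k - 4)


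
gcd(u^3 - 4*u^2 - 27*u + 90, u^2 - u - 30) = u^2 - u - 30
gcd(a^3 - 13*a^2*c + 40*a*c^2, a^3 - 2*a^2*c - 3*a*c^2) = a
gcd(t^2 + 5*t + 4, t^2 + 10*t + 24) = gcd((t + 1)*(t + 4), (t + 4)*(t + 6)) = t + 4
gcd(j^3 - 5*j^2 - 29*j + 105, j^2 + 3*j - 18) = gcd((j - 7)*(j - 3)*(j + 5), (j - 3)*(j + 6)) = j - 3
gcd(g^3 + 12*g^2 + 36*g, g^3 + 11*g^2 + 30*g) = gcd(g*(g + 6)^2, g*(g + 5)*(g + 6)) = g^2 + 6*g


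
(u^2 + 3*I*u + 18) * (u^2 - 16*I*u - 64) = u^4 - 13*I*u^3 + 2*u^2 - 480*I*u - 1152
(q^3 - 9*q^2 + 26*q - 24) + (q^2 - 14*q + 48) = q^3 - 8*q^2 + 12*q + 24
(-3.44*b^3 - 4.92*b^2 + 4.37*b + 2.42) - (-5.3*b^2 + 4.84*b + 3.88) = -3.44*b^3 + 0.38*b^2 - 0.47*b - 1.46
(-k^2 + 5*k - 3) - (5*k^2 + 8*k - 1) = -6*k^2 - 3*k - 2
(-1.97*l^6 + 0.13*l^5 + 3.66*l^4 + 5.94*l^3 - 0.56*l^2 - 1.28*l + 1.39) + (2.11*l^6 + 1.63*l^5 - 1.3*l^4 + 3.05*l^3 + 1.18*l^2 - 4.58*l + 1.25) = 0.14*l^6 + 1.76*l^5 + 2.36*l^4 + 8.99*l^3 + 0.62*l^2 - 5.86*l + 2.64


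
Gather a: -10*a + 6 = 6 - 10*a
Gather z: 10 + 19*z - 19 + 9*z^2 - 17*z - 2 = 9*z^2 + 2*z - 11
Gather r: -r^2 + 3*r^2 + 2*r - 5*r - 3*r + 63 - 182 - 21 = 2*r^2 - 6*r - 140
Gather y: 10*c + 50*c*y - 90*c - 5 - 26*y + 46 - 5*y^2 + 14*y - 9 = -80*c - 5*y^2 + y*(50*c - 12) + 32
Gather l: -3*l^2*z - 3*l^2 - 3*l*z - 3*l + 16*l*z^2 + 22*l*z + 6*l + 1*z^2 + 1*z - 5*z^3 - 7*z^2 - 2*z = l^2*(-3*z - 3) + l*(16*z^2 + 19*z + 3) - 5*z^3 - 6*z^2 - z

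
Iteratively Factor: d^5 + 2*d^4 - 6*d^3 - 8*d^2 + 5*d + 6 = (d + 3)*(d^4 - d^3 - 3*d^2 + d + 2) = (d + 1)*(d + 3)*(d^3 - 2*d^2 - d + 2) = (d - 1)*(d + 1)*(d + 3)*(d^2 - d - 2) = (d - 2)*(d - 1)*(d + 1)*(d + 3)*(d + 1)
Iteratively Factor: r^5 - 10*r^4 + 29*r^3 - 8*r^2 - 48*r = (r)*(r^4 - 10*r^3 + 29*r^2 - 8*r - 48) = r*(r - 4)*(r^3 - 6*r^2 + 5*r + 12) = r*(r - 4)^2*(r^2 - 2*r - 3) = r*(r - 4)^2*(r + 1)*(r - 3)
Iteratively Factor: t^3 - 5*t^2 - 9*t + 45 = (t + 3)*(t^2 - 8*t + 15) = (t - 3)*(t + 3)*(t - 5)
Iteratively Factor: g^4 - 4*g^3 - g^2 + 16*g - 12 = (g - 2)*(g^3 - 2*g^2 - 5*g + 6) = (g - 2)*(g - 1)*(g^2 - g - 6) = (g - 2)*(g - 1)*(g + 2)*(g - 3)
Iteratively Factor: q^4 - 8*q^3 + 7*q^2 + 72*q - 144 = (q - 4)*(q^3 - 4*q^2 - 9*q + 36) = (q - 4)^2*(q^2 - 9) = (q - 4)^2*(q - 3)*(q + 3)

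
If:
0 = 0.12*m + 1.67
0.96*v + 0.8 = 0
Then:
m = -13.92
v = -0.83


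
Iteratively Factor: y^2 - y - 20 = (y - 5)*(y + 4)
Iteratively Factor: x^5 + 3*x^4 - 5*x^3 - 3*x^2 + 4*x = (x + 1)*(x^4 + 2*x^3 - 7*x^2 + 4*x) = x*(x + 1)*(x^3 + 2*x^2 - 7*x + 4) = x*(x - 1)*(x + 1)*(x^2 + 3*x - 4) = x*(x - 1)*(x + 1)*(x + 4)*(x - 1)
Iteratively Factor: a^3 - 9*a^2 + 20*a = (a - 5)*(a^2 - 4*a) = (a - 5)*(a - 4)*(a)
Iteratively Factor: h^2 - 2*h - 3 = (h - 3)*(h + 1)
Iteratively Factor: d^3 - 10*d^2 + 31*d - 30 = (d - 5)*(d^2 - 5*d + 6) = (d - 5)*(d - 2)*(d - 3)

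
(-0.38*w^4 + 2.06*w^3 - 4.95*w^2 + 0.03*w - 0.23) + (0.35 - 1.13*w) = -0.38*w^4 + 2.06*w^3 - 4.95*w^2 - 1.1*w + 0.12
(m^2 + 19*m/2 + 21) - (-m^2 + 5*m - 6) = 2*m^2 + 9*m/2 + 27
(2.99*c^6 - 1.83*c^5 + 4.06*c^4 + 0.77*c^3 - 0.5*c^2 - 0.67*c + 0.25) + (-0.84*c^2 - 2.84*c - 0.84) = 2.99*c^6 - 1.83*c^5 + 4.06*c^4 + 0.77*c^3 - 1.34*c^2 - 3.51*c - 0.59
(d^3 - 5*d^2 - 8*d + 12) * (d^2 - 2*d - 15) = d^5 - 7*d^4 - 13*d^3 + 103*d^2 + 96*d - 180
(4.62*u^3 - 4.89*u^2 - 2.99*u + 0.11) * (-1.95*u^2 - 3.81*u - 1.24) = -9.009*u^5 - 8.0667*u^4 + 18.7326*u^3 + 17.241*u^2 + 3.2885*u - 0.1364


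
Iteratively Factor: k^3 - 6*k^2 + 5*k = (k)*(k^2 - 6*k + 5) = k*(k - 1)*(k - 5)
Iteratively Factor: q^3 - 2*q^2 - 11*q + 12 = (q - 1)*(q^2 - q - 12) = (q - 4)*(q - 1)*(q + 3)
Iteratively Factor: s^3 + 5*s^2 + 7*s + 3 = (s + 1)*(s^2 + 4*s + 3) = (s + 1)*(s + 3)*(s + 1)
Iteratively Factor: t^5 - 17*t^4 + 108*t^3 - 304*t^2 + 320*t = (t - 4)*(t^4 - 13*t^3 + 56*t^2 - 80*t) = (t - 5)*(t - 4)*(t^3 - 8*t^2 + 16*t) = (t - 5)*(t - 4)^2*(t^2 - 4*t) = (t - 5)*(t - 4)^3*(t)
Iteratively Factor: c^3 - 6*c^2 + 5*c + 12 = (c + 1)*(c^2 - 7*c + 12) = (c - 4)*(c + 1)*(c - 3)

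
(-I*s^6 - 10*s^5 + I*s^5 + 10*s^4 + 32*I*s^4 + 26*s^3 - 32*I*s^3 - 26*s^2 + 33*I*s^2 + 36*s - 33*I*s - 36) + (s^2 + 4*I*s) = -I*s^6 - 10*s^5 + I*s^5 + 10*s^4 + 32*I*s^4 + 26*s^3 - 32*I*s^3 - 25*s^2 + 33*I*s^2 + 36*s - 29*I*s - 36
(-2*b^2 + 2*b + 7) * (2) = -4*b^2 + 4*b + 14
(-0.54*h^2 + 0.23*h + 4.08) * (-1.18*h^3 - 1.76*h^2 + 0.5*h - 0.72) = 0.6372*h^5 + 0.679*h^4 - 5.4892*h^3 - 6.677*h^2 + 1.8744*h - 2.9376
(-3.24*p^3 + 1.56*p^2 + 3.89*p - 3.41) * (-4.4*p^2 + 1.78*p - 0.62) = 14.256*p^5 - 12.6312*p^4 - 12.3304*p^3 + 20.961*p^2 - 8.4816*p + 2.1142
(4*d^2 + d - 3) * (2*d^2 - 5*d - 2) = 8*d^4 - 18*d^3 - 19*d^2 + 13*d + 6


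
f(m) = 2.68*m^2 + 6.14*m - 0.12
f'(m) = 5.36*m + 6.14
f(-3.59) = 12.38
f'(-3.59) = -13.10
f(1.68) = 17.76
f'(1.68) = 15.14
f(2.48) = 31.59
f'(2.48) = 19.43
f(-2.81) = 3.79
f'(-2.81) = -8.92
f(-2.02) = -1.59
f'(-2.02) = -4.69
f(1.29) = 12.26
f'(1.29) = 13.05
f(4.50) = 81.78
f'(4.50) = 30.26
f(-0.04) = -0.36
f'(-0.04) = 5.93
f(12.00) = 459.48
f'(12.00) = 70.46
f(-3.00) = 5.58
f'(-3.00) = -9.94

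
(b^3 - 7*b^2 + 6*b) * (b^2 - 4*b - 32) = b^5 - 11*b^4 + 2*b^3 + 200*b^2 - 192*b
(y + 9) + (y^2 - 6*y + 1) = y^2 - 5*y + 10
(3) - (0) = 3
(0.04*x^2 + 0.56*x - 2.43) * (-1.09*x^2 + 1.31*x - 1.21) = -0.0436*x^4 - 0.558*x^3 + 3.3339*x^2 - 3.8609*x + 2.9403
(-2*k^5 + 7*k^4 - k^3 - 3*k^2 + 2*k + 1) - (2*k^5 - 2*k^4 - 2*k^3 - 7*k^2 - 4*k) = -4*k^5 + 9*k^4 + k^3 + 4*k^2 + 6*k + 1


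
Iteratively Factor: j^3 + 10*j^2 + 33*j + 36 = (j + 4)*(j^2 + 6*j + 9) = (j + 3)*(j + 4)*(j + 3)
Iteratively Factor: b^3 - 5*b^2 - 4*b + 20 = (b - 5)*(b^2 - 4) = (b - 5)*(b + 2)*(b - 2)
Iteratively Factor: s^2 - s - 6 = (s - 3)*(s + 2)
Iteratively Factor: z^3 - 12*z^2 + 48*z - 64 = (z - 4)*(z^2 - 8*z + 16) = (z - 4)^2*(z - 4)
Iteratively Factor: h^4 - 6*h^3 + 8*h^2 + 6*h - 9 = (h - 3)*(h^3 - 3*h^2 - h + 3) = (h - 3)*(h - 1)*(h^2 - 2*h - 3) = (h - 3)^2*(h - 1)*(h + 1)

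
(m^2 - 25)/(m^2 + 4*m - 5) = (m - 5)/(m - 1)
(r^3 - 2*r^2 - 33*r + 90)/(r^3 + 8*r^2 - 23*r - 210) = (r - 3)/(r + 7)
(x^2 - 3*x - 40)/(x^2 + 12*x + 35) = (x - 8)/(x + 7)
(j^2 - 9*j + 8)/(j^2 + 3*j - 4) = (j - 8)/(j + 4)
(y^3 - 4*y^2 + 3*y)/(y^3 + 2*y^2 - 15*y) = (y - 1)/(y + 5)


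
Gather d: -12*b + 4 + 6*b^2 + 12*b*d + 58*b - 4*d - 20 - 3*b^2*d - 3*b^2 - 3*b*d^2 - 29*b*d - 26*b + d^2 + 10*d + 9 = 3*b^2 + 20*b + d^2*(1 - 3*b) + d*(-3*b^2 - 17*b + 6) - 7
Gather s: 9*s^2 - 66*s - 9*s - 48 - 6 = 9*s^2 - 75*s - 54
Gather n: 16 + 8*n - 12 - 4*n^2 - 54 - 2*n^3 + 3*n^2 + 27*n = -2*n^3 - n^2 + 35*n - 50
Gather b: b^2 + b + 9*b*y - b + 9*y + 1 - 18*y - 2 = b^2 + 9*b*y - 9*y - 1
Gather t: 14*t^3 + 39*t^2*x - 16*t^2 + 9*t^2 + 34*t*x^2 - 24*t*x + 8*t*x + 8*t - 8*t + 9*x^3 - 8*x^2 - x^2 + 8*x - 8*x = 14*t^3 + t^2*(39*x - 7) + t*(34*x^2 - 16*x) + 9*x^3 - 9*x^2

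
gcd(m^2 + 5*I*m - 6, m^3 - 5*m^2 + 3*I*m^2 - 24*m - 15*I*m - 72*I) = m + 3*I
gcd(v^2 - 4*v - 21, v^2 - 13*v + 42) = v - 7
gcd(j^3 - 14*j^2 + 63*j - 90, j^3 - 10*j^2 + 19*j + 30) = j^2 - 11*j + 30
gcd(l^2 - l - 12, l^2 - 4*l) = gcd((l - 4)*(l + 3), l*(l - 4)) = l - 4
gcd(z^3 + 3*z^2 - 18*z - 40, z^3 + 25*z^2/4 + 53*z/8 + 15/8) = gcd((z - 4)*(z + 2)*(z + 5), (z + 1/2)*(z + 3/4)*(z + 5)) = z + 5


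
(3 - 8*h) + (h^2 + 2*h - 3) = h^2 - 6*h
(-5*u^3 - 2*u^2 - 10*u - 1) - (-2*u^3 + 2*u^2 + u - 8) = -3*u^3 - 4*u^2 - 11*u + 7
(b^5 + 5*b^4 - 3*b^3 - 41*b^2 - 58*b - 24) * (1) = b^5 + 5*b^4 - 3*b^3 - 41*b^2 - 58*b - 24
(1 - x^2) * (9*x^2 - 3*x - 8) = -9*x^4 + 3*x^3 + 17*x^2 - 3*x - 8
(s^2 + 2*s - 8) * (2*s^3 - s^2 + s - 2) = 2*s^5 + 3*s^4 - 17*s^3 + 8*s^2 - 12*s + 16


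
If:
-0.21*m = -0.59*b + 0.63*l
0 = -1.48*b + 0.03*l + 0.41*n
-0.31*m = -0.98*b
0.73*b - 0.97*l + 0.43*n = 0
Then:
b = 0.00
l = 0.00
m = 0.00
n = 0.00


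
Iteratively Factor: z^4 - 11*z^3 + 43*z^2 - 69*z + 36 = (z - 3)*(z^3 - 8*z^2 + 19*z - 12) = (z - 3)*(z - 1)*(z^2 - 7*z + 12) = (z - 4)*(z - 3)*(z - 1)*(z - 3)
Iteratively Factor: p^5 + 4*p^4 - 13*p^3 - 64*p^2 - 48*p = (p + 3)*(p^4 + p^3 - 16*p^2 - 16*p) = (p + 1)*(p + 3)*(p^3 - 16*p) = (p - 4)*(p + 1)*(p + 3)*(p^2 + 4*p) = (p - 4)*(p + 1)*(p + 3)*(p + 4)*(p)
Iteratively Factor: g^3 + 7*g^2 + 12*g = (g)*(g^2 + 7*g + 12) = g*(g + 3)*(g + 4)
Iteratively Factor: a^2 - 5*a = (a)*(a - 5)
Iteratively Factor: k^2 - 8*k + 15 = (k - 3)*(k - 5)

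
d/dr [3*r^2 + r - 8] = 6*r + 1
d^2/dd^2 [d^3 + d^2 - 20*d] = 6*d + 2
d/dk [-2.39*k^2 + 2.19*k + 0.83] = 2.19 - 4.78*k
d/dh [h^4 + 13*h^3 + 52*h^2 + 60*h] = 4*h^3 + 39*h^2 + 104*h + 60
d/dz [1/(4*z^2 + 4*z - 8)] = (-2*z - 1)/(4*(z^2 + z - 2)^2)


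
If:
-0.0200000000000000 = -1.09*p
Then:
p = 0.02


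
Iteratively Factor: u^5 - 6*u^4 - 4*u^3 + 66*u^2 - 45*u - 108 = (u - 3)*(u^4 - 3*u^3 - 13*u^2 + 27*u + 36) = (u - 3)*(u + 3)*(u^3 - 6*u^2 + 5*u + 12) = (u - 3)^2*(u + 3)*(u^2 - 3*u - 4) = (u - 3)^2*(u + 1)*(u + 3)*(u - 4)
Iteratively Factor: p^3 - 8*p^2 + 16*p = (p)*(p^2 - 8*p + 16) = p*(p - 4)*(p - 4)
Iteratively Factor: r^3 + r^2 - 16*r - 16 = (r + 1)*(r^2 - 16) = (r - 4)*(r + 1)*(r + 4)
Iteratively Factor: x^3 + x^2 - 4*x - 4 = (x - 2)*(x^2 + 3*x + 2) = (x - 2)*(x + 1)*(x + 2)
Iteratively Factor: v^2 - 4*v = (v)*(v - 4)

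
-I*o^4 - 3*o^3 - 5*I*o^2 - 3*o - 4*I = (o - 4*I)*(o - I)*(o + I)*(-I*o + 1)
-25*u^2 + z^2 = (-5*u + z)*(5*u + z)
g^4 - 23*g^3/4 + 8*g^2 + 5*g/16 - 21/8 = (g - 7/2)*(g - 2)*(g - 3/4)*(g + 1/2)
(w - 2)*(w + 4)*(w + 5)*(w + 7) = w^4 + 14*w^3 + 51*w^2 - 26*w - 280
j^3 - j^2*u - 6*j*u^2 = j*(j - 3*u)*(j + 2*u)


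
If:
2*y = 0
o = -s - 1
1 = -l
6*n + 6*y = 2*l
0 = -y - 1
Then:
No Solution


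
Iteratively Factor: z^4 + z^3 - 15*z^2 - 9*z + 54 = (z + 3)*(z^3 - 2*z^2 - 9*z + 18) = (z - 2)*(z + 3)*(z^2 - 9) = (z - 2)*(z + 3)^2*(z - 3)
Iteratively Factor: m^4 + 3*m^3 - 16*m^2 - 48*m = (m)*(m^3 + 3*m^2 - 16*m - 48) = m*(m + 4)*(m^2 - m - 12) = m*(m - 4)*(m + 4)*(m + 3)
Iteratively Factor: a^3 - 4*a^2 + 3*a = (a)*(a^2 - 4*a + 3) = a*(a - 1)*(a - 3)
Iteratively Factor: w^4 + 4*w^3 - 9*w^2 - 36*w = (w + 3)*(w^3 + w^2 - 12*w) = (w - 3)*(w + 3)*(w^2 + 4*w) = w*(w - 3)*(w + 3)*(w + 4)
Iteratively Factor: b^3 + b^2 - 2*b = (b - 1)*(b^2 + 2*b) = (b - 1)*(b + 2)*(b)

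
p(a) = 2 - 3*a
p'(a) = -3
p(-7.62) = 24.86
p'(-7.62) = -3.00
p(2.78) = -6.34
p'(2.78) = -3.00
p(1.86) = -3.58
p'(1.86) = -3.00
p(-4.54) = 15.62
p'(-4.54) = -3.00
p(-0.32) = 2.96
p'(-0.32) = -3.00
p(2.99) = -6.97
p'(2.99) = -3.00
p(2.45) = -5.35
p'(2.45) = -3.00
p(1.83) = -3.49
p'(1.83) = -3.00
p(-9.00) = 29.00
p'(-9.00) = -3.00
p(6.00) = -16.00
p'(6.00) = -3.00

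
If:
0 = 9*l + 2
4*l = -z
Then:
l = -2/9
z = 8/9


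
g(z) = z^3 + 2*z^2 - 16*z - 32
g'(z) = 3*z^2 + 4*z - 16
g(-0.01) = -31.84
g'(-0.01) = -16.04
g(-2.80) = 6.53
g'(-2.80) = -3.68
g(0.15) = -34.35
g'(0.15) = -15.33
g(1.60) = -48.38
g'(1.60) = -1.92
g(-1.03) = -14.49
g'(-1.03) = -16.94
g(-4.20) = -3.61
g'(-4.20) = 20.12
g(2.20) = -46.87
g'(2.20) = 7.32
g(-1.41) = -8.27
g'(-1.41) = -15.68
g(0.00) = -32.00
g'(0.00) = -16.00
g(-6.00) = -80.00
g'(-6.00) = 68.00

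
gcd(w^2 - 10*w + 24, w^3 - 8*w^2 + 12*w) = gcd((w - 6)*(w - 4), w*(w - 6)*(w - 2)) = w - 6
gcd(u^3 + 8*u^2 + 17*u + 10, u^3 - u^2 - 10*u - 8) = u^2 + 3*u + 2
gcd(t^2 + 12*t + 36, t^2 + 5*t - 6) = t + 6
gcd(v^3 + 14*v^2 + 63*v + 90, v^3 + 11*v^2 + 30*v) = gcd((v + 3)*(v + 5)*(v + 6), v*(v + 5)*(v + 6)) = v^2 + 11*v + 30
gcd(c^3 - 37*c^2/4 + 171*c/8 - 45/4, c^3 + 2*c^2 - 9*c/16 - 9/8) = c - 3/4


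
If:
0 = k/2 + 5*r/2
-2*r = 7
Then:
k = 35/2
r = -7/2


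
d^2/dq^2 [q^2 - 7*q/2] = 2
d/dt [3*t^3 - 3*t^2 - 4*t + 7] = 9*t^2 - 6*t - 4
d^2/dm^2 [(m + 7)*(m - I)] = 2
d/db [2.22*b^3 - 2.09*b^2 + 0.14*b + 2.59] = 6.66*b^2 - 4.18*b + 0.14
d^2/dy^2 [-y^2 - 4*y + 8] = -2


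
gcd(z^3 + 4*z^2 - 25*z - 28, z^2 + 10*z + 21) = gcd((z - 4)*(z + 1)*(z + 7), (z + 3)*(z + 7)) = z + 7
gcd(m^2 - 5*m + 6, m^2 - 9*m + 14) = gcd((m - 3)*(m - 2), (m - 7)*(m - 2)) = m - 2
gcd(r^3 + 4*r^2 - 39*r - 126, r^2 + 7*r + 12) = r + 3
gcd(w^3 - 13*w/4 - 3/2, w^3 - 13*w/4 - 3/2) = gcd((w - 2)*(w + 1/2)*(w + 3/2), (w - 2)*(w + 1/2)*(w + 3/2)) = w^3 - 13*w/4 - 3/2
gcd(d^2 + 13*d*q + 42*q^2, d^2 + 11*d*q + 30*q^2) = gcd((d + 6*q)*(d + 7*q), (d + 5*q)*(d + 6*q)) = d + 6*q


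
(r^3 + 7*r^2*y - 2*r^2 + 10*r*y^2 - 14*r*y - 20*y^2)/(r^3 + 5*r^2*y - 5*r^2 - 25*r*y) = (r^2 + 2*r*y - 2*r - 4*y)/(r*(r - 5))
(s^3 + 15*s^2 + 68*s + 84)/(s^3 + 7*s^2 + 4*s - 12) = (s + 7)/(s - 1)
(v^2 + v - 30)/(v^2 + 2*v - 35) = (v + 6)/(v + 7)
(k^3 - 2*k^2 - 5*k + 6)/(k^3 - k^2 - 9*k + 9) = (k + 2)/(k + 3)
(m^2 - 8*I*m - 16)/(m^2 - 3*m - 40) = (-m^2 + 8*I*m + 16)/(-m^2 + 3*m + 40)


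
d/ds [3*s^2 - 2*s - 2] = 6*s - 2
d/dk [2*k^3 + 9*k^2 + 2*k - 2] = 6*k^2 + 18*k + 2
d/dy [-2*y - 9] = -2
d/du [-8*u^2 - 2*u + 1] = -16*u - 2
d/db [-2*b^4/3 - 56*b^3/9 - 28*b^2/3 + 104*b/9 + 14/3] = -8*b^3/3 - 56*b^2/3 - 56*b/3 + 104/9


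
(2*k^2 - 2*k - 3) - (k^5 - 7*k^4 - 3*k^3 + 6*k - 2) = -k^5 + 7*k^4 + 3*k^3 + 2*k^2 - 8*k - 1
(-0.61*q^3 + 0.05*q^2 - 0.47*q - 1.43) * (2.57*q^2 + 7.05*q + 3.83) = -1.5677*q^5 - 4.172*q^4 - 3.1917*q^3 - 6.7971*q^2 - 11.8816*q - 5.4769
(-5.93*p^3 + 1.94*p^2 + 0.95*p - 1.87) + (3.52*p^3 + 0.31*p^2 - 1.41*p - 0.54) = -2.41*p^3 + 2.25*p^2 - 0.46*p - 2.41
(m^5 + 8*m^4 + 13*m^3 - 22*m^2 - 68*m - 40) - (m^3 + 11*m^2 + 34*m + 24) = m^5 + 8*m^4 + 12*m^3 - 33*m^2 - 102*m - 64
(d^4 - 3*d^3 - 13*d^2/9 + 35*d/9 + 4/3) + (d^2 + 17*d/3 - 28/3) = d^4 - 3*d^3 - 4*d^2/9 + 86*d/9 - 8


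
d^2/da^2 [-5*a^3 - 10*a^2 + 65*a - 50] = -30*a - 20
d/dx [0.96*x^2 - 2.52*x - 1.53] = 1.92*x - 2.52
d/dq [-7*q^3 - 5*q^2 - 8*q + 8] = -21*q^2 - 10*q - 8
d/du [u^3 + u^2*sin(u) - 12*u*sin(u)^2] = u^2*cos(u) + 3*u^2 + 2*u*sin(u) - 12*u*sin(2*u) - 12*sin(u)^2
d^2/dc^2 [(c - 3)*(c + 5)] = 2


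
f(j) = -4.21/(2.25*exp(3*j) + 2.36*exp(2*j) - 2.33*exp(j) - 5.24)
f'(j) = -4.21*(-6.75*exp(3*j) - 4.72*exp(2*j) + 2.33*exp(j))/(2.25*exp(3*j) + 2.36*exp(2*j) - 2.33*exp(j) - 5.24)^2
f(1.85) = -0.01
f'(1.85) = 0.02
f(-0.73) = 0.76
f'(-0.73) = 0.10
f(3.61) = -0.00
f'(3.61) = 0.00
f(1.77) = -0.01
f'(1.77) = 0.02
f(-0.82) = 0.75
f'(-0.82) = 0.06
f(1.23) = -0.04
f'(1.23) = 0.12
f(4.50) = -0.00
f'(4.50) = 0.00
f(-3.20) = 0.79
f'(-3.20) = -0.01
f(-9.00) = 0.80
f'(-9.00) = 0.00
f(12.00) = 0.00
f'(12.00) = 0.00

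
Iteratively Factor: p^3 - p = (p + 1)*(p^2 - p) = (p - 1)*(p + 1)*(p)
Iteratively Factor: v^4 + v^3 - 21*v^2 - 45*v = (v + 3)*(v^3 - 2*v^2 - 15*v) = (v - 5)*(v + 3)*(v^2 + 3*v) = (v - 5)*(v + 3)^2*(v)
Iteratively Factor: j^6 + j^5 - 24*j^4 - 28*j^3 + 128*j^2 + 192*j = (j - 4)*(j^5 + 5*j^4 - 4*j^3 - 44*j^2 - 48*j) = (j - 4)*(j - 3)*(j^4 + 8*j^3 + 20*j^2 + 16*j) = j*(j - 4)*(j - 3)*(j^3 + 8*j^2 + 20*j + 16) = j*(j - 4)*(j - 3)*(j + 2)*(j^2 + 6*j + 8) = j*(j - 4)*(j - 3)*(j + 2)^2*(j + 4)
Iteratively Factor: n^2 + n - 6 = (n + 3)*(n - 2)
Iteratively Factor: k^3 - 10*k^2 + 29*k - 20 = (k - 5)*(k^2 - 5*k + 4) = (k - 5)*(k - 1)*(k - 4)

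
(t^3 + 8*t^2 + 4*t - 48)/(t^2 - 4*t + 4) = (t^2 + 10*t + 24)/(t - 2)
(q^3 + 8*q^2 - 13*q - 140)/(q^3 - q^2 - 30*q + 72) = (q^2 + 12*q + 35)/(q^2 + 3*q - 18)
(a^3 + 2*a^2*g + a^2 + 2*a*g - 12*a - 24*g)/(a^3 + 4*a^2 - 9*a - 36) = (a + 2*g)/(a + 3)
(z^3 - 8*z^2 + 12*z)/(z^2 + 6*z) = (z^2 - 8*z + 12)/(z + 6)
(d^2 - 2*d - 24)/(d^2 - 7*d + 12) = (d^2 - 2*d - 24)/(d^2 - 7*d + 12)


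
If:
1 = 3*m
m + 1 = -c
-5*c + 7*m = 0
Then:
No Solution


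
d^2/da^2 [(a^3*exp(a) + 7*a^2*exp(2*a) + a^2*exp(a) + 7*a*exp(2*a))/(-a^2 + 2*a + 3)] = (-a^4 - 28*a^3*exp(a) + 4*a^3 + 168*a^2*exp(a) + 9*a^2 - 168*a*exp(a) - 36*a - 294*exp(a) - 18)*exp(a)/(a^3 - 9*a^2 + 27*a - 27)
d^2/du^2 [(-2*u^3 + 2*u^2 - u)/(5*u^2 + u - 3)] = 2*(-67*u^3 + 108*u^2 - 99*u + 15)/(125*u^6 + 75*u^5 - 210*u^4 - 89*u^3 + 126*u^2 + 27*u - 27)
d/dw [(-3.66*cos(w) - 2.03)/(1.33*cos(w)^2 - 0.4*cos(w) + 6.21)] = (-4.8678*cos(w)^2 - 5.3998*cos(w) + 23.5406)*sin(w)/(1.7689*cos(w)^4 - 1.064*cos(w)^3 + 16.6786*cos(w)^2 - 4.968*cos(w) + 38.5641)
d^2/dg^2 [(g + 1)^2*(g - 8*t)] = 6*g - 16*t + 4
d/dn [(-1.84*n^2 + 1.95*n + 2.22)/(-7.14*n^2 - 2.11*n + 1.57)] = (17.8054*n^2 + 25.924*n + 7.7457)/(50.9796*n^4 + 30.1308*n^3 - 17.9675*n^2 - 6.6254*n + 2.4649)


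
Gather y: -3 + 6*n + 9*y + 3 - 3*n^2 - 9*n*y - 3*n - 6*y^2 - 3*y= -3*n^2 + 3*n - 6*y^2 + y*(6 - 9*n)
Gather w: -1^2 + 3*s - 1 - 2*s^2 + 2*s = -2*s^2 + 5*s - 2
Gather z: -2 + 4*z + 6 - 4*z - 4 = 0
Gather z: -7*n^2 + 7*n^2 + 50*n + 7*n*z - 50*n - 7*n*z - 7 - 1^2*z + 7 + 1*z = 0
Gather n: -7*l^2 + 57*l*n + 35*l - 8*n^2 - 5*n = -7*l^2 + 35*l - 8*n^2 + n*(57*l - 5)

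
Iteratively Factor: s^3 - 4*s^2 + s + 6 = (s - 2)*(s^2 - 2*s - 3) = (s - 3)*(s - 2)*(s + 1)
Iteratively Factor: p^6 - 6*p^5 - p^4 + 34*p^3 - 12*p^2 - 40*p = (p)*(p^5 - 6*p^4 - p^3 + 34*p^2 - 12*p - 40) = p*(p + 1)*(p^4 - 7*p^3 + 6*p^2 + 28*p - 40) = p*(p - 2)*(p + 1)*(p^3 - 5*p^2 - 4*p + 20) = p*(p - 5)*(p - 2)*(p + 1)*(p^2 - 4) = p*(p - 5)*(p - 2)^2*(p + 1)*(p + 2)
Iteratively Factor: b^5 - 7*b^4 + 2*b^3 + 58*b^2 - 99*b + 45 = (b - 3)*(b^4 - 4*b^3 - 10*b^2 + 28*b - 15) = (b - 5)*(b - 3)*(b^3 + b^2 - 5*b + 3) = (b - 5)*(b - 3)*(b - 1)*(b^2 + 2*b - 3) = (b - 5)*(b - 3)*(b - 1)*(b + 3)*(b - 1)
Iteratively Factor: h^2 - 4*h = (h - 4)*(h)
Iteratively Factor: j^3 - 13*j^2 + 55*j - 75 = (j - 3)*(j^2 - 10*j + 25) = (j - 5)*(j - 3)*(j - 5)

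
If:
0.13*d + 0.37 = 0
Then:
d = -2.85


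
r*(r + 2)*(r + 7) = r^3 + 9*r^2 + 14*r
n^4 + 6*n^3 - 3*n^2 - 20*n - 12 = (n - 2)*(n + 1)^2*(n + 6)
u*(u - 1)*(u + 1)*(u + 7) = u^4 + 7*u^3 - u^2 - 7*u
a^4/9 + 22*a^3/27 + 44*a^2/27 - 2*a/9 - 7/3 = (a/3 + 1)^2*(a - 1)*(a + 7/3)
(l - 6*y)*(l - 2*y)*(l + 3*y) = l^3 - 5*l^2*y - 12*l*y^2 + 36*y^3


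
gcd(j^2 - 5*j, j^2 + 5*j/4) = j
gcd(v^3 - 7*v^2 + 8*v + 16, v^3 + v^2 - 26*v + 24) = v - 4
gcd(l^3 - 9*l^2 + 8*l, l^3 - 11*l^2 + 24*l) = l^2 - 8*l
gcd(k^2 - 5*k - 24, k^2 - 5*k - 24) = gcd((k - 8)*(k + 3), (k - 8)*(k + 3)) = k^2 - 5*k - 24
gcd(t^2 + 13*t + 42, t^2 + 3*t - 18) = t + 6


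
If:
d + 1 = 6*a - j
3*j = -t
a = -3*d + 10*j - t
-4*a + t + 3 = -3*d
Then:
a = -9/55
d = -8/5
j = -21/55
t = 63/55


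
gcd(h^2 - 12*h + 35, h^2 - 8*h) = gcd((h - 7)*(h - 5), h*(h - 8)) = 1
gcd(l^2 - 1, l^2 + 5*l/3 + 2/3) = l + 1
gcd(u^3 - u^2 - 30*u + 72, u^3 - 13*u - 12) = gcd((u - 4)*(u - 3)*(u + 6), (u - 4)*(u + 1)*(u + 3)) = u - 4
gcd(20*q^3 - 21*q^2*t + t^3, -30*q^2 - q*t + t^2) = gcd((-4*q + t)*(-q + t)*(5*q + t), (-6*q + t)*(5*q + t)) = 5*q + t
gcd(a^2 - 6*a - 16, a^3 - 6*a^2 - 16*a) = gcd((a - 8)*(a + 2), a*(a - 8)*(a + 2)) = a^2 - 6*a - 16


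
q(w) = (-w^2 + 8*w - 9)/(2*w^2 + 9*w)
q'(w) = (8 - 2*w)/(2*w^2 + 9*w) + (-4*w - 9)*(-w^2 + 8*w - 9)/(2*w^2 + 9*w)^2 = (-25*w^2 + 36*w + 81)/(w^2*(4*w^2 + 36*w + 81))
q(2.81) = 0.14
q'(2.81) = -0.01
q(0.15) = -5.61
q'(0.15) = 44.11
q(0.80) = -0.38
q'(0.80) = 1.30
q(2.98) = 0.13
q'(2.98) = -0.02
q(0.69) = -0.55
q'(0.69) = 1.83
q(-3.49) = 6.96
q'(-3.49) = -7.03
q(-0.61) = 3.00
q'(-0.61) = 2.21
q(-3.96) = 13.18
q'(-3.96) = -24.80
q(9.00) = -0.07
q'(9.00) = -0.03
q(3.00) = 0.13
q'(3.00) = -0.02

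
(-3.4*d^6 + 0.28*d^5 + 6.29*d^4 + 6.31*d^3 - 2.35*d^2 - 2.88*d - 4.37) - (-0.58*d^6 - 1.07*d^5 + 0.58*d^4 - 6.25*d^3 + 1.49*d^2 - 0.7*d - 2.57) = -2.82*d^6 + 1.35*d^5 + 5.71*d^4 + 12.56*d^3 - 3.84*d^2 - 2.18*d - 1.8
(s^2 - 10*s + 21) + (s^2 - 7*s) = 2*s^2 - 17*s + 21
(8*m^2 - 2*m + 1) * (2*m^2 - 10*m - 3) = 16*m^4 - 84*m^3 - 2*m^2 - 4*m - 3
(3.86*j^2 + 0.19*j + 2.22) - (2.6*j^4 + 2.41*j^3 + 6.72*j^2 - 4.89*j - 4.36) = -2.6*j^4 - 2.41*j^3 - 2.86*j^2 + 5.08*j + 6.58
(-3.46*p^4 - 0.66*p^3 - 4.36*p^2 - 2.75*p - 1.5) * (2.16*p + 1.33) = -7.4736*p^5 - 6.0274*p^4 - 10.2954*p^3 - 11.7388*p^2 - 6.8975*p - 1.995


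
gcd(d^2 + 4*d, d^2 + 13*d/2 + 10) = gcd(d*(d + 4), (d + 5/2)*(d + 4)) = d + 4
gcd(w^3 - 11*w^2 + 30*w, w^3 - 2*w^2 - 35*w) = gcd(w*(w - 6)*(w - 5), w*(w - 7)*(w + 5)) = w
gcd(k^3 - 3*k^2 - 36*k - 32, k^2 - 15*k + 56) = k - 8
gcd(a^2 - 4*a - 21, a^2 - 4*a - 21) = a^2 - 4*a - 21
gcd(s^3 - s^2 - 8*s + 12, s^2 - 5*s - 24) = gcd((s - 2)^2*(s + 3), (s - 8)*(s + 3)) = s + 3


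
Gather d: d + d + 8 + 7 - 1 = 2*d + 14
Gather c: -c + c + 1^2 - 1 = 0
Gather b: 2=2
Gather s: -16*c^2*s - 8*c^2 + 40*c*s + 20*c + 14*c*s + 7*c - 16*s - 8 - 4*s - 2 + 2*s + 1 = -8*c^2 + 27*c + s*(-16*c^2 + 54*c - 18) - 9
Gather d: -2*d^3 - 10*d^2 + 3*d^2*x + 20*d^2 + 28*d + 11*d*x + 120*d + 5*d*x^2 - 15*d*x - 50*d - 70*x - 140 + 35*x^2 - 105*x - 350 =-2*d^3 + d^2*(3*x + 10) + d*(5*x^2 - 4*x + 98) + 35*x^2 - 175*x - 490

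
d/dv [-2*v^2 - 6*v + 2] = -4*v - 6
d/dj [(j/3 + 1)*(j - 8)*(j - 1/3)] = j^2 - 32*j/9 - 67/9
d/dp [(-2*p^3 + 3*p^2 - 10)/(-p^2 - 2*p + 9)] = 2*(p^4 + 4*p^3 - 30*p^2 + 17*p - 10)/(p^4 + 4*p^3 - 14*p^2 - 36*p + 81)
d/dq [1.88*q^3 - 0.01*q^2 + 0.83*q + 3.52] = 5.64*q^2 - 0.02*q + 0.83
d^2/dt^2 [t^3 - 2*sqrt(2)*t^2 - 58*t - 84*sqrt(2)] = 6*t - 4*sqrt(2)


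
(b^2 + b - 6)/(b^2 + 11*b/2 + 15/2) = 2*(b - 2)/(2*b + 5)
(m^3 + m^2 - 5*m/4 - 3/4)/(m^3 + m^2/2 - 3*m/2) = (m + 1/2)/m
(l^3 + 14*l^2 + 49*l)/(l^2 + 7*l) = l + 7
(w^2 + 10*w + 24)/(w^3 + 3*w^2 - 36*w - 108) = (w + 4)/(w^2 - 3*w - 18)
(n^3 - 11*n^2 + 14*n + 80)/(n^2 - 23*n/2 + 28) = 2*(n^2 - 3*n - 10)/(2*n - 7)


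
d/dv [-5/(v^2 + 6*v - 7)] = 10*(v + 3)/(v^2 + 6*v - 7)^2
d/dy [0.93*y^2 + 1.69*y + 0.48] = 1.86*y + 1.69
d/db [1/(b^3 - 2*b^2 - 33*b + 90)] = (-3*b^2 + 4*b + 33)/(b^3 - 2*b^2 - 33*b + 90)^2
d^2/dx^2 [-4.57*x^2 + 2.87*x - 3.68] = -9.14000000000000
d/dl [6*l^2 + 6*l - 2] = 12*l + 6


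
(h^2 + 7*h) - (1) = h^2 + 7*h - 1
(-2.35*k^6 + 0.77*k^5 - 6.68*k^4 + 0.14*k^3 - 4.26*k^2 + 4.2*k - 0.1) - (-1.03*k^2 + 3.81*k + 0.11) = -2.35*k^6 + 0.77*k^5 - 6.68*k^4 + 0.14*k^3 - 3.23*k^2 + 0.39*k - 0.21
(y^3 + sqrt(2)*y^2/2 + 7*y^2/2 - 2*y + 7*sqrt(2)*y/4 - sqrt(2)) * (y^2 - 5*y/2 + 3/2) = y^5 + sqrt(2)*y^4/2 + y^4 - 37*y^3/4 + sqrt(2)*y^3/2 - 37*sqrt(2)*y^2/8 + 41*y^2/4 - 3*y + 41*sqrt(2)*y/8 - 3*sqrt(2)/2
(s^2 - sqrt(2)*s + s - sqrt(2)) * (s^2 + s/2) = s^4 - sqrt(2)*s^3 + 3*s^3/2 - 3*sqrt(2)*s^2/2 + s^2/2 - sqrt(2)*s/2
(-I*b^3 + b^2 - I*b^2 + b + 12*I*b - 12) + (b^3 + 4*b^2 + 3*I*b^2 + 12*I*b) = b^3 - I*b^3 + 5*b^2 + 2*I*b^2 + b + 24*I*b - 12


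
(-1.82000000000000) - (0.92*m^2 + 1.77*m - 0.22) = -0.92*m^2 - 1.77*m - 1.6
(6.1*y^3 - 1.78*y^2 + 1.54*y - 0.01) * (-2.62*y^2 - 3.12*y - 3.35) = -15.982*y^5 - 14.3684*y^4 - 18.9162*y^3 + 1.1844*y^2 - 5.1278*y + 0.0335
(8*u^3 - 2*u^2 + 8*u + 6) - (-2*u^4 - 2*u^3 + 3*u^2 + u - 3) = 2*u^4 + 10*u^3 - 5*u^2 + 7*u + 9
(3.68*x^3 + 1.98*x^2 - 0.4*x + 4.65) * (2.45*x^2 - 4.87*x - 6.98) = 9.016*x^5 - 13.0706*x^4 - 36.309*x^3 - 0.479899999999999*x^2 - 19.8535*x - 32.457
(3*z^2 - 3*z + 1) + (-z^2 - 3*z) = 2*z^2 - 6*z + 1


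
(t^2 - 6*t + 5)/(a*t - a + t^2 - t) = (t - 5)/(a + t)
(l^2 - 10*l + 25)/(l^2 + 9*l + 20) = (l^2 - 10*l + 25)/(l^2 + 9*l + 20)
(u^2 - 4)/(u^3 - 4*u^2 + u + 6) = (u + 2)/(u^2 - 2*u - 3)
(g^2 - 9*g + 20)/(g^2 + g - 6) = (g^2 - 9*g + 20)/(g^2 + g - 6)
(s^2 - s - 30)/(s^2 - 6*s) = (s + 5)/s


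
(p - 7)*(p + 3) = p^2 - 4*p - 21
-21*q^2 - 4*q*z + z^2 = (-7*q + z)*(3*q + z)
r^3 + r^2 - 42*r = r*(r - 6)*(r + 7)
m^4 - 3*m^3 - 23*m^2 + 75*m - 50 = (m - 5)*(m - 2)*(m - 1)*(m + 5)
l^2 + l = l*(l + 1)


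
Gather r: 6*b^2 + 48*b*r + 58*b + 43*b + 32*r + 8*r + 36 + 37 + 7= 6*b^2 + 101*b + r*(48*b + 40) + 80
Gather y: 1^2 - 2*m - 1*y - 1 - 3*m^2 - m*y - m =-3*m^2 - 3*m + y*(-m - 1)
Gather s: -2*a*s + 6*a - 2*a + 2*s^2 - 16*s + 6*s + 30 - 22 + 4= 4*a + 2*s^2 + s*(-2*a - 10) + 12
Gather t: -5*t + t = -4*t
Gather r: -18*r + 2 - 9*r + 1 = 3 - 27*r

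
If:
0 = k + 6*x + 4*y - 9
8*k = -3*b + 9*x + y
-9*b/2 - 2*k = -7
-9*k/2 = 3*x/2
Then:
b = 562/353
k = -29/353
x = 87/353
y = 671/353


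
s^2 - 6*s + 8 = (s - 4)*(s - 2)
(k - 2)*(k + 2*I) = k^2 - 2*k + 2*I*k - 4*I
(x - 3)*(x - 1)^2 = x^3 - 5*x^2 + 7*x - 3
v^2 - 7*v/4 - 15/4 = (v - 3)*(v + 5/4)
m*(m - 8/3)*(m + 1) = m^3 - 5*m^2/3 - 8*m/3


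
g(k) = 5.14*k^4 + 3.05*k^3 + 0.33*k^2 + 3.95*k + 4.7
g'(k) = 20.56*k^3 + 9.15*k^2 + 0.66*k + 3.95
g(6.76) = 11722.39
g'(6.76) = 6777.85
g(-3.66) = 767.46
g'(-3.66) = -883.91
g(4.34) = 2100.95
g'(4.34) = 1859.87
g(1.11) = 21.47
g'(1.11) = 44.07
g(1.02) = 17.87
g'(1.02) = 35.96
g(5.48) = 5173.56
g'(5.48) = 3665.83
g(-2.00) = 55.96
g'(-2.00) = -125.25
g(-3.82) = 918.91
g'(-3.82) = -1011.13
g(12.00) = 111953.06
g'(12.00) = 36857.15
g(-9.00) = 31495.97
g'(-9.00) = -14249.08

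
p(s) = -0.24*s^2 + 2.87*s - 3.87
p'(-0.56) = 3.14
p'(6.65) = -0.32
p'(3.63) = 1.13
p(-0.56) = -5.55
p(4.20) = 3.95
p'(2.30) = 1.77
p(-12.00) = -72.87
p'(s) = 2.87 - 0.48*s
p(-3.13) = -15.20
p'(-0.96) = 3.33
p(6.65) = 4.60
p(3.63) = 3.39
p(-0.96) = -6.85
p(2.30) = 1.46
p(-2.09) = -10.92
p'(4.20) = 0.85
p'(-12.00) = 8.63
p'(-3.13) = 4.37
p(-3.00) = -14.64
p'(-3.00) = 4.31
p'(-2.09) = 3.87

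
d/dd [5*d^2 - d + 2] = 10*d - 1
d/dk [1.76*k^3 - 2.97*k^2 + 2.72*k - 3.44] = 5.28*k^2 - 5.94*k + 2.72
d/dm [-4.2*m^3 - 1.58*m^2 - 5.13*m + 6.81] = -12.6*m^2 - 3.16*m - 5.13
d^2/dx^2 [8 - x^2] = -2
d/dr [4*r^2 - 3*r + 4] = 8*r - 3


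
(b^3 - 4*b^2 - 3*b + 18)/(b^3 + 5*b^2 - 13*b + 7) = (b^3 - 4*b^2 - 3*b + 18)/(b^3 + 5*b^2 - 13*b + 7)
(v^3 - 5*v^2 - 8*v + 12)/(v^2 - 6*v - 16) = (v^2 - 7*v + 6)/(v - 8)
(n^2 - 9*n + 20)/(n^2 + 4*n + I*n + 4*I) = (n^2 - 9*n + 20)/(n^2 + n*(4 + I) + 4*I)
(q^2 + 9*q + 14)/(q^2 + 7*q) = (q + 2)/q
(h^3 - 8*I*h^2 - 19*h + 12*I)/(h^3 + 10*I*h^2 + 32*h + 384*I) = (h^3 - 8*I*h^2 - 19*h + 12*I)/(h^3 + 10*I*h^2 + 32*h + 384*I)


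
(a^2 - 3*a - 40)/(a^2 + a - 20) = (a - 8)/(a - 4)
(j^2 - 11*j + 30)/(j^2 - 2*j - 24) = (j - 5)/(j + 4)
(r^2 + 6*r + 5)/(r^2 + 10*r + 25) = (r + 1)/(r + 5)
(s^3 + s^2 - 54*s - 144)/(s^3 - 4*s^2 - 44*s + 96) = (s + 3)/(s - 2)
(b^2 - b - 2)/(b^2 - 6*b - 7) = (b - 2)/(b - 7)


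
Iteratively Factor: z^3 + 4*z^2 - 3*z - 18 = (z - 2)*(z^2 + 6*z + 9) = (z - 2)*(z + 3)*(z + 3)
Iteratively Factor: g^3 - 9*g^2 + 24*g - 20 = (g - 5)*(g^2 - 4*g + 4) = (g - 5)*(g - 2)*(g - 2)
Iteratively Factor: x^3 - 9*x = (x + 3)*(x^2 - 3*x) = x*(x + 3)*(x - 3)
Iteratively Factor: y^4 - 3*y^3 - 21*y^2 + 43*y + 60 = (y - 3)*(y^3 - 21*y - 20) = (y - 5)*(y - 3)*(y^2 + 5*y + 4) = (y - 5)*(y - 3)*(y + 1)*(y + 4)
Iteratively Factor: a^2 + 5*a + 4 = (a + 4)*(a + 1)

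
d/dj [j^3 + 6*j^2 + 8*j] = 3*j^2 + 12*j + 8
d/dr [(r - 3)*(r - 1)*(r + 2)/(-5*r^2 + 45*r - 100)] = (-r^4 + 18*r^3 - 83*r^2 + 92*r + 46)/(5*(r^4 - 18*r^3 + 121*r^2 - 360*r + 400))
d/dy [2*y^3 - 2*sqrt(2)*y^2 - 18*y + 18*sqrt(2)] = 6*y^2 - 4*sqrt(2)*y - 18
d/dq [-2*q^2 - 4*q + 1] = -4*q - 4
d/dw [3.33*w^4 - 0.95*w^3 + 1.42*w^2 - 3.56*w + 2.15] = 13.32*w^3 - 2.85*w^2 + 2.84*w - 3.56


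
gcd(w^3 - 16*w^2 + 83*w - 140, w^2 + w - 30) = w - 5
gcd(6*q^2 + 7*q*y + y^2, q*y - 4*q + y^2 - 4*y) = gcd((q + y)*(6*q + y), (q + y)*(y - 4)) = q + y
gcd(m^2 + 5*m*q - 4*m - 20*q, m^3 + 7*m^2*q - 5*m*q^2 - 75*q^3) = m + 5*q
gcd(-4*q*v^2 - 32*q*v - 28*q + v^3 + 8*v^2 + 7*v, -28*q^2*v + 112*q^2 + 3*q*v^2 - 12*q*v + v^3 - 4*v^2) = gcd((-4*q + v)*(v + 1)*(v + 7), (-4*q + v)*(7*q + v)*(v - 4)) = 4*q - v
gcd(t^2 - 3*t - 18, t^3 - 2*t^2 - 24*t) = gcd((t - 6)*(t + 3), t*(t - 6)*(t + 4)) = t - 6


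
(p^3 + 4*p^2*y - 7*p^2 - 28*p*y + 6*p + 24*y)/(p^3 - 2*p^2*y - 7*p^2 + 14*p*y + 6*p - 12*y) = (-p - 4*y)/(-p + 2*y)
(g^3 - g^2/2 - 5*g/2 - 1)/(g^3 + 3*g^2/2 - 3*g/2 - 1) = (g^2 - g - 2)/(g^2 + g - 2)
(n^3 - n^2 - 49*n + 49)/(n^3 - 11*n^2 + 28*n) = (n^2 + 6*n - 7)/(n*(n - 4))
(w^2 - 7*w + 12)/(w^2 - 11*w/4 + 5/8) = 8*(w^2 - 7*w + 12)/(8*w^2 - 22*w + 5)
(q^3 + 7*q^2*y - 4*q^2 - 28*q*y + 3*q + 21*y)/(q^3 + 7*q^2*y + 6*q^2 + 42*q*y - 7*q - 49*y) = (q - 3)/(q + 7)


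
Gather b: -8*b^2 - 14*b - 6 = -8*b^2 - 14*b - 6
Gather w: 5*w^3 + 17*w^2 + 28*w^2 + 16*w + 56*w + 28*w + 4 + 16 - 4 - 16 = 5*w^3 + 45*w^2 + 100*w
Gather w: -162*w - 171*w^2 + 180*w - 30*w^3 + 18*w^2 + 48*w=-30*w^3 - 153*w^2 + 66*w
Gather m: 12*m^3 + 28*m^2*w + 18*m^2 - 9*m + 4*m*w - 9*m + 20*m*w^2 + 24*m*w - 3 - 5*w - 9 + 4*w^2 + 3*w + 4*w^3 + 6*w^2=12*m^3 + m^2*(28*w + 18) + m*(20*w^2 + 28*w - 18) + 4*w^3 + 10*w^2 - 2*w - 12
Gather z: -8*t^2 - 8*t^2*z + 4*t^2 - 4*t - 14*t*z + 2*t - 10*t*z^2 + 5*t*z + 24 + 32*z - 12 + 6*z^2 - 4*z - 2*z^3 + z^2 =-4*t^2 - 2*t - 2*z^3 + z^2*(7 - 10*t) + z*(-8*t^2 - 9*t + 28) + 12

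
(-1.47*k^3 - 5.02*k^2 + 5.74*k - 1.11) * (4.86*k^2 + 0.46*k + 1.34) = -7.1442*k^5 - 25.0734*k^4 + 23.6174*k^3 - 9.481*k^2 + 7.181*k - 1.4874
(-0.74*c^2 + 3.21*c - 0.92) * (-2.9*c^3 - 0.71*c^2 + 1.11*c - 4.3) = 2.146*c^5 - 8.7836*c^4 - 0.4325*c^3 + 7.3983*c^2 - 14.8242*c + 3.956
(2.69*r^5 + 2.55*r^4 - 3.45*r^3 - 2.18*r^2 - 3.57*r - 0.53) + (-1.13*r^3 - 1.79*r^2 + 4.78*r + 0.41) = 2.69*r^5 + 2.55*r^4 - 4.58*r^3 - 3.97*r^2 + 1.21*r - 0.12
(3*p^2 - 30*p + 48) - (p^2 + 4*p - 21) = 2*p^2 - 34*p + 69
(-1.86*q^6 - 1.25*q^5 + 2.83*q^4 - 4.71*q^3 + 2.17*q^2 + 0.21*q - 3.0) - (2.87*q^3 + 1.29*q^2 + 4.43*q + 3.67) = -1.86*q^6 - 1.25*q^5 + 2.83*q^4 - 7.58*q^3 + 0.88*q^2 - 4.22*q - 6.67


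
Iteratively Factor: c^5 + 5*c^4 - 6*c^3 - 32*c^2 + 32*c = (c + 4)*(c^4 + c^3 - 10*c^2 + 8*c) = (c - 2)*(c + 4)*(c^3 + 3*c^2 - 4*c) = (c - 2)*(c - 1)*(c + 4)*(c^2 + 4*c) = c*(c - 2)*(c - 1)*(c + 4)*(c + 4)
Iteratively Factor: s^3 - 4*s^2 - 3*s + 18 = (s - 3)*(s^2 - s - 6) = (s - 3)^2*(s + 2)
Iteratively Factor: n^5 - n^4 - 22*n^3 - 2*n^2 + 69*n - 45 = (n - 5)*(n^4 + 4*n^3 - 2*n^2 - 12*n + 9) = (n - 5)*(n + 3)*(n^3 + n^2 - 5*n + 3) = (n - 5)*(n - 1)*(n + 3)*(n^2 + 2*n - 3) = (n - 5)*(n - 1)*(n + 3)^2*(n - 1)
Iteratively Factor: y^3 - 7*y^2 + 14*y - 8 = (y - 1)*(y^2 - 6*y + 8) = (y - 4)*(y - 1)*(y - 2)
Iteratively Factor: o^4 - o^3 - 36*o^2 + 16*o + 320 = (o + 4)*(o^3 - 5*o^2 - 16*o + 80) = (o - 5)*(o + 4)*(o^2 - 16) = (o - 5)*(o - 4)*(o + 4)*(o + 4)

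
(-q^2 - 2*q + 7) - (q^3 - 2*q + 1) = -q^3 - q^2 + 6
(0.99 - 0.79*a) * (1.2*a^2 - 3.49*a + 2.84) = -0.948*a^3 + 3.9451*a^2 - 5.6987*a + 2.8116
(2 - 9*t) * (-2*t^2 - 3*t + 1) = 18*t^3 + 23*t^2 - 15*t + 2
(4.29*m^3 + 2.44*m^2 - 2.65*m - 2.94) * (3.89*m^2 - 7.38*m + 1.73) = 16.6881*m^5 - 22.1686*m^4 - 20.894*m^3 + 12.3416*m^2 + 17.1127*m - 5.0862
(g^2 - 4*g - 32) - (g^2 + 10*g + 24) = -14*g - 56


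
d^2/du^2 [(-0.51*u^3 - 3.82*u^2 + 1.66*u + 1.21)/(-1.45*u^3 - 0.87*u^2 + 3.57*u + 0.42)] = (14.77637*u^6 - 5.10081*u^5 + 79.2796199999999*u^4 + 25.549374*u^3 + 32.918148*u^2 + 15.027894*u - 25.401222)/(3.048625*u^9 + 5.487525*u^8 - 19.22526*u^7 - 29.011977*u^6 + 44.154936*u^5 + 45.355275*u^4 - 36.905085*u^3 - 15.59817*u^2 - 1.889244*u - 0.074088)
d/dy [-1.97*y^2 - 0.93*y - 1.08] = -3.94*y - 0.93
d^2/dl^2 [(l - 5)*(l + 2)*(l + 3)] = 6*l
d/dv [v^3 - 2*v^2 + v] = 3*v^2 - 4*v + 1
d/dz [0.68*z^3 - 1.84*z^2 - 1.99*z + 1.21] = 2.04*z^2 - 3.68*z - 1.99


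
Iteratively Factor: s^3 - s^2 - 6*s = (s)*(s^2 - s - 6) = s*(s + 2)*(s - 3)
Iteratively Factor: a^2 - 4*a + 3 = (a - 3)*(a - 1)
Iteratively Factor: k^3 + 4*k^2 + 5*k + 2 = (k + 1)*(k^2 + 3*k + 2) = (k + 1)*(k + 2)*(k + 1)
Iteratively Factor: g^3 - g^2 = (g - 1)*(g^2) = g*(g - 1)*(g)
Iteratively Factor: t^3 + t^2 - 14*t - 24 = (t + 2)*(t^2 - t - 12) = (t - 4)*(t + 2)*(t + 3)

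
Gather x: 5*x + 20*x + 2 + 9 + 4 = 25*x + 15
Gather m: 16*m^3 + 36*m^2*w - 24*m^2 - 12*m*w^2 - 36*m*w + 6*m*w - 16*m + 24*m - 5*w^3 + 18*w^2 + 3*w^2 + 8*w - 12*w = 16*m^3 + m^2*(36*w - 24) + m*(-12*w^2 - 30*w + 8) - 5*w^3 + 21*w^2 - 4*w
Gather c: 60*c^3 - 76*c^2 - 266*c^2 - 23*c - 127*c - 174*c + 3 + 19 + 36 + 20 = 60*c^3 - 342*c^2 - 324*c + 78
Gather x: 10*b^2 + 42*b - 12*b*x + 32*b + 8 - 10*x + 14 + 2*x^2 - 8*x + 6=10*b^2 + 74*b + 2*x^2 + x*(-12*b - 18) + 28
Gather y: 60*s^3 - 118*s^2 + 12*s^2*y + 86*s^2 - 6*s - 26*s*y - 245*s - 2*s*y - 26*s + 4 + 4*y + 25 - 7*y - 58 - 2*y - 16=60*s^3 - 32*s^2 - 277*s + y*(12*s^2 - 28*s - 5) - 45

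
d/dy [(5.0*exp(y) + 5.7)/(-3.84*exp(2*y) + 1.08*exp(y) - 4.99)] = (19.2*exp(2*y) + 43.776*exp(y) - 31.106)*exp(y)/(14.7456*exp(4*y) - 8.2944*exp(3*y) + 39.4896*exp(2*y) - 10.7784*exp(y) + 24.9001)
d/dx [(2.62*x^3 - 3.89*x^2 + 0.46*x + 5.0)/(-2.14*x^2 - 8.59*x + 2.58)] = (-5.6068*x^4 - 45.0116*x^3 + 54.6783*x^2 + 1.3276*x + 44.1368)/(4.5796*x^4 + 36.7652*x^3 + 62.7457*x^2 - 44.3244*x + 6.6564)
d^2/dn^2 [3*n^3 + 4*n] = 18*n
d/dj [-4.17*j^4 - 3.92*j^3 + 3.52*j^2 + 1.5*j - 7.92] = -16.68*j^3 - 11.76*j^2 + 7.04*j + 1.5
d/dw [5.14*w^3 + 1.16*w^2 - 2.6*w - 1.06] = 15.42*w^2 + 2.32*w - 2.6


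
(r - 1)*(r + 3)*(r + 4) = r^3 + 6*r^2 + 5*r - 12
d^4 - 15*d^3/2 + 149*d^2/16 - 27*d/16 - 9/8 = (d - 6)*(d - 1)*(d - 3/4)*(d + 1/4)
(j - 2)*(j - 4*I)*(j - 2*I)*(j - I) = j^4 - 2*j^3 - 7*I*j^3 - 14*j^2 + 14*I*j^2 + 28*j + 8*I*j - 16*I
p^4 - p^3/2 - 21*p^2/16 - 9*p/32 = p*(p - 3/2)*(p + 1/4)*(p + 3/4)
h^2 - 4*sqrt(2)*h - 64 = (h - 8*sqrt(2))*(h + 4*sqrt(2))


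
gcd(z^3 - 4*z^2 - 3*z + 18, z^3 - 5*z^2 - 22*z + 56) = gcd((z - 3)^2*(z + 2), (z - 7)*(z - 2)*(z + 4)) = 1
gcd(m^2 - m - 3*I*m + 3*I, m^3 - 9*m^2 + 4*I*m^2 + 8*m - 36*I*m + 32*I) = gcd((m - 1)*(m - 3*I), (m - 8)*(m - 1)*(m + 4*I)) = m - 1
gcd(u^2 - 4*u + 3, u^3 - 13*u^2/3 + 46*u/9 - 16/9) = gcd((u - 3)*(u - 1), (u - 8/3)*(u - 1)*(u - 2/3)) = u - 1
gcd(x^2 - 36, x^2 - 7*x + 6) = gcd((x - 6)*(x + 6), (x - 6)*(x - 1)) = x - 6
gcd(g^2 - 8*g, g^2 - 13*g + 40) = g - 8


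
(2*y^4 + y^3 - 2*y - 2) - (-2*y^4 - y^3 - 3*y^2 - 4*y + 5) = 4*y^4 + 2*y^3 + 3*y^2 + 2*y - 7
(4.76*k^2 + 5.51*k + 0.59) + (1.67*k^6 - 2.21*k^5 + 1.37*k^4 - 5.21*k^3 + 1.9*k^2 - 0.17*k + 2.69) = 1.67*k^6 - 2.21*k^5 + 1.37*k^4 - 5.21*k^3 + 6.66*k^2 + 5.34*k + 3.28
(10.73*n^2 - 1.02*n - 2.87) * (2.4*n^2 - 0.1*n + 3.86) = 25.752*n^4 - 3.521*n^3 + 34.6318*n^2 - 3.6502*n - 11.0782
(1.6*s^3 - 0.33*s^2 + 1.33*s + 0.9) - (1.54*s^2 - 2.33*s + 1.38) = 1.6*s^3 - 1.87*s^2 + 3.66*s - 0.48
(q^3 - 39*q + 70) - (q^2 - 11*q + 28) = q^3 - q^2 - 28*q + 42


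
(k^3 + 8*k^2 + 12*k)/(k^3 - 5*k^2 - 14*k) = (k + 6)/(k - 7)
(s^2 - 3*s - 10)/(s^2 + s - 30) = (s + 2)/(s + 6)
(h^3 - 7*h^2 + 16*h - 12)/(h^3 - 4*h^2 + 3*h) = (h^2 - 4*h + 4)/(h*(h - 1))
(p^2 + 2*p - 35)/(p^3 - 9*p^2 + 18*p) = (p^2 + 2*p - 35)/(p*(p^2 - 9*p + 18))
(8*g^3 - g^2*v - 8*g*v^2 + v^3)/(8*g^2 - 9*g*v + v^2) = g + v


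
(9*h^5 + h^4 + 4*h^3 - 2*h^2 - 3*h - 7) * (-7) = -63*h^5 - 7*h^4 - 28*h^3 + 14*h^2 + 21*h + 49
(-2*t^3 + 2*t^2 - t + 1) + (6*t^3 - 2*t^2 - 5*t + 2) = 4*t^3 - 6*t + 3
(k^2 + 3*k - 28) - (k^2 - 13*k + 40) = 16*k - 68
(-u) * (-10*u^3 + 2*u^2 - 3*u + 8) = 10*u^4 - 2*u^3 + 3*u^2 - 8*u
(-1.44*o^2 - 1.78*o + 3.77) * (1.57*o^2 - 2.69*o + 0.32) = -2.2608*o^4 + 1.079*o^3 + 10.2463*o^2 - 10.7109*o + 1.2064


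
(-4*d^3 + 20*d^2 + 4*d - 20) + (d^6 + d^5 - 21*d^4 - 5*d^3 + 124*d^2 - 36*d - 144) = d^6 + d^5 - 21*d^4 - 9*d^3 + 144*d^2 - 32*d - 164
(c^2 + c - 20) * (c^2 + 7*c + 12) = c^4 + 8*c^3 - c^2 - 128*c - 240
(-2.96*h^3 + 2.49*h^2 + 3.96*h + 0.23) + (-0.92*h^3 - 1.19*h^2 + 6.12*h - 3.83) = -3.88*h^3 + 1.3*h^2 + 10.08*h - 3.6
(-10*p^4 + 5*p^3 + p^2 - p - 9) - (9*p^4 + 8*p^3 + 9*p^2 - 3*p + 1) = -19*p^4 - 3*p^3 - 8*p^2 + 2*p - 10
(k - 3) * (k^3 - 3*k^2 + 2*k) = k^4 - 6*k^3 + 11*k^2 - 6*k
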